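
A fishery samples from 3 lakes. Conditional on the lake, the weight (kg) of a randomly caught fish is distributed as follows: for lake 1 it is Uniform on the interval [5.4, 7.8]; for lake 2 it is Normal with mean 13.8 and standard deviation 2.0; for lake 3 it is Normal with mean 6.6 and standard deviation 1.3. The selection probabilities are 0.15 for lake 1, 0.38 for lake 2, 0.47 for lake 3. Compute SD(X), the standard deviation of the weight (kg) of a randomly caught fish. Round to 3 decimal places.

Per component, 1: μ=6.6, E[X²]=44.04; 2: μ=13.8, E[X²]=194.44; 3: μ=6.6, E[X²]=45.25.
E[X] = 0.15·6.6 + 0.38·13.8 + 0.47·6.6 = 9.336.
E[X²] = 0.15·44.04 + 0.38·194.44 + 0.47·45.25 = 101.761.
Var(X) = E[X²] − (E[X])² = 101.761 − 87.1609 = 14.5998.
SD(X) = √14.5998 = 3.82097.

3.821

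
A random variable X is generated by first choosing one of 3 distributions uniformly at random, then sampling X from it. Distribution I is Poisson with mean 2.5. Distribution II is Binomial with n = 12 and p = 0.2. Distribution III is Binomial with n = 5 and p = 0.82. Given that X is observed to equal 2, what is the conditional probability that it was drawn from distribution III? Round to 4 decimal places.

0.0677

Likelihoods P(X=2 | ·): I: 0.256516; II: 0.283468; III: 0.0392144.
Posterior ∝ prior × likelihood. Numerator for III: 0.333333·0.0392144 = 0.0130715.
Normalizing constant: 0.333333·0.256516 + 0.333333·0.283468 + 0.333333·0.0392144 = 0.193066.
P(III | observation) = 0.0130715 / 0.193066 = 0.0677046.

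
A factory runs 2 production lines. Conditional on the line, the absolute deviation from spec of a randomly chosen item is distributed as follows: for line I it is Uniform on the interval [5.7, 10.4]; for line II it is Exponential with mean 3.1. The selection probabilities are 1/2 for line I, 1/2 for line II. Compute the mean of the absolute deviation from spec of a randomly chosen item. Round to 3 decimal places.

Component means — I: 8.05; II: 3.1.
E[X] = 0.5·8.05 + 0.5·3.1 = 5.575.

5.575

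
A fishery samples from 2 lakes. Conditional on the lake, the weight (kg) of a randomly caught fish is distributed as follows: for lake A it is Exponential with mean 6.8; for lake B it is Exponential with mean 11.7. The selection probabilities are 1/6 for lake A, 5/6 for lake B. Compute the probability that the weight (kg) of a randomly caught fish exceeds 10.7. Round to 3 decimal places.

0.368

Conditional on each lake, P(X > 10.7): A: 0.207312; B: 0.400705.
By total probability, P(X > 10.7) = 0.166667·0.207312 + 0.833333·0.400705 = 0.368473.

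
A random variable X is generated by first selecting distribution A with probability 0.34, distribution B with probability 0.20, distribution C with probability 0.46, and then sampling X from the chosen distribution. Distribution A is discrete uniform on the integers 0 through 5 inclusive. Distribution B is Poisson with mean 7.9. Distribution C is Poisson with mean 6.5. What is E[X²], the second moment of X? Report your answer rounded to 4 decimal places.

39.6037

For each component E[X²] = Var + (mean)², giving A: 9.16667; B: 70.31; C: 48.75.
Overall E[X²] = 0.34·9.16667 + 0.2·70.31 + 0.46·48.75 = 39.6037.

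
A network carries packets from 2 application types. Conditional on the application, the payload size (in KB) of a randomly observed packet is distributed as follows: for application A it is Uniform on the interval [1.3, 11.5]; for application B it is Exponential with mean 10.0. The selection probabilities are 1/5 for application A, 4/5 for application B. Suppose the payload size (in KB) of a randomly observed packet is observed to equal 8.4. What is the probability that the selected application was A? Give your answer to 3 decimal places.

Likelihoods f(8.4 | ·): A: 0.0980392; B: 0.0431711.
Posterior ∝ prior × likelihood. Numerator for A: 0.2·0.0980392 = 0.0196078.
Normalizing constant: 0.2·0.0980392 + 0.8·0.0431711 = 0.0541447.
P(A | observation) = 0.0196078 / 0.0541447 = 0.362138.

0.362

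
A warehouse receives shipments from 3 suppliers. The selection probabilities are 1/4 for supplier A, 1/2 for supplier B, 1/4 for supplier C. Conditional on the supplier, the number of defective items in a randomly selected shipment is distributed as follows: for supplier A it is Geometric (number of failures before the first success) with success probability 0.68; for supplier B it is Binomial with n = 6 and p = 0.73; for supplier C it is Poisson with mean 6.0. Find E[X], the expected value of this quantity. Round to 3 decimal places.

Component means — A: 0.470588; B: 4.38; C: 6.
E[X] = 0.25·0.470588 + 0.5·4.38 + 0.25·6 = 3.80765.

3.808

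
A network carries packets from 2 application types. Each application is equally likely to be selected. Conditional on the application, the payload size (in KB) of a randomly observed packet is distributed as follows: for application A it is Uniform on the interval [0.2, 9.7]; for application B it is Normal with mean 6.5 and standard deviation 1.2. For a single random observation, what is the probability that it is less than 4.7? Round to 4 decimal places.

0.2702

Conditional on each application, P(X < 4.7): A: 0.473684; B: 0.0668072.
By total probability, P(X < 4.7) = 0.5·0.473684 + 0.5·0.0668072 = 0.270246.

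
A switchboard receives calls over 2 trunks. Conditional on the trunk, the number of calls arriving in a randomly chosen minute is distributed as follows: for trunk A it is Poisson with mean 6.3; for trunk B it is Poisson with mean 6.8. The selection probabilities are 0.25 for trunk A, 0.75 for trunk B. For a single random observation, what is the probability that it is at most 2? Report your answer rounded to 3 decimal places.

Conditional on each trunk, P(X ≤ 2): A: 0.0498465; B: 0.0344379.
By total probability, P(X ≤ 2) = 0.25·0.0498465 + 0.75·0.0344379 = 0.0382901.

0.038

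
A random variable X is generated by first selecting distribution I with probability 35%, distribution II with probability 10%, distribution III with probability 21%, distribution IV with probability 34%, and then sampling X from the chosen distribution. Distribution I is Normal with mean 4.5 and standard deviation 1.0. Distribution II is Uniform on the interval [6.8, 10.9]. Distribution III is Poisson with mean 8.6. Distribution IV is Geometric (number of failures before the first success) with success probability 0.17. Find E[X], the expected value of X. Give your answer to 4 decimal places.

5.9260

Component means — I: 4.5; II: 8.85; III: 8.6; IV: 4.88235.
E[X] = 0.35·4.5 + 0.1·8.85 + 0.21·8.6 + 0.34·4.88235 = 5.926.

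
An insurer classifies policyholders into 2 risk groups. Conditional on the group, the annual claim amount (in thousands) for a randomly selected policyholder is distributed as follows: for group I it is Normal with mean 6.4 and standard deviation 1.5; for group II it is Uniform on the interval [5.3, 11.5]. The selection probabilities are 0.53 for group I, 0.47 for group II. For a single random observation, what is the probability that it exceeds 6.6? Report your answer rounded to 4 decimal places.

Conditional on each group, P(X > 6.6): I: 0.446965; II: 0.790323.
By total probability, P(X > 6.6) = 0.53·0.446965 + 0.47·0.790323 = 0.608343.

0.6083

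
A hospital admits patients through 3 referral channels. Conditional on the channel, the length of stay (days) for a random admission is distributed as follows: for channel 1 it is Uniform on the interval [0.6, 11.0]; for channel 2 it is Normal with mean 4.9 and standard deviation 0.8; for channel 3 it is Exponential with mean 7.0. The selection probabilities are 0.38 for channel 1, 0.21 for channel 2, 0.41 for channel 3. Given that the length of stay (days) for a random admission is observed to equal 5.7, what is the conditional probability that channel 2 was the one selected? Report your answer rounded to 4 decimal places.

0.5041

Likelihoods f(5.7 | ·): 1: 0.0961538; 2: 0.302463; 3: 0.0632794.
Posterior ∝ prior × likelihood. Numerator for 2: 0.21·0.302463 = 0.0635173.
Normalizing constant: 0.38·0.0961538 + 0.21·0.302463 + 0.41·0.0632794 = 0.126.
P(2 | observation) = 0.0635173 / 0.126 = 0.504104.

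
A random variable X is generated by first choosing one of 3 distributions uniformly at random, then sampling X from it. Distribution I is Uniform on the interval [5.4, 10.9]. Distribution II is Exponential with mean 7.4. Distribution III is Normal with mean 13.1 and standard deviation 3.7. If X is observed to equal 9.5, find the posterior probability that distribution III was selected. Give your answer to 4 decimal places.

0.2345

Likelihoods f(9.5 | ·): I: 0.181818; II: 0.0374307; III: 0.0671646.
Posterior ∝ prior × likelihood. Numerator for III: 0.333333·0.0671646 = 0.0223882.
Normalizing constant: 0.333333·0.181818 + 0.333333·0.0374307 + 0.333333·0.0671646 = 0.0954712.
P(III | observation) = 0.0223882 / 0.0954712 = 0.234502.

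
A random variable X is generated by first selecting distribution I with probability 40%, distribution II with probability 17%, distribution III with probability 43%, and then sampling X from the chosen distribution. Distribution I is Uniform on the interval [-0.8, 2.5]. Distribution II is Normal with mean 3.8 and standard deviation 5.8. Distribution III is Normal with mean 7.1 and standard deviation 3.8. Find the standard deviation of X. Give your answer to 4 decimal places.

4.5164

Per component, I: μ=0.85, E[X²]=1.63; II: μ=3.8, E[X²]=48.08; III: μ=7.1, E[X²]=64.85.
E[X] = 0.4·0.85 + 0.17·3.8 + 0.43·7.1 = 4.039.
E[X²] = 0.4·1.63 + 0.17·48.08 + 0.43·64.85 = 36.7111.
Var(X) = E[X²] − (E[X])² = 36.7111 − 16.3135 = 20.3976.
SD(X) = √20.3976 = 4.51637.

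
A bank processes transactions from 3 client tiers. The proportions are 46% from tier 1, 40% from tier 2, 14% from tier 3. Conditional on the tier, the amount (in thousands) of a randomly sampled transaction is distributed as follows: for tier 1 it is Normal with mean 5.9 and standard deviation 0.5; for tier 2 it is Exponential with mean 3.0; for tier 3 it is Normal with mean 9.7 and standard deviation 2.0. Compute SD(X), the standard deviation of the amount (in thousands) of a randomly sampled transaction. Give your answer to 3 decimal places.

3.044

Per component, 1: μ=5.9, E[X²]=35.06; 2: μ=3, E[X²]=18; 3: μ=9.7, E[X²]=98.09.
E[X] = 0.46·5.9 + 0.4·3 + 0.14·9.7 = 5.272.
E[X²] = 0.46·35.06 + 0.4·18 + 0.14·98.09 = 37.0602.
Var(X) = E[X²] − (E[X])² = 37.0602 − 27.794 = 9.26622.
SD(X) = √9.26622 = 3.04405.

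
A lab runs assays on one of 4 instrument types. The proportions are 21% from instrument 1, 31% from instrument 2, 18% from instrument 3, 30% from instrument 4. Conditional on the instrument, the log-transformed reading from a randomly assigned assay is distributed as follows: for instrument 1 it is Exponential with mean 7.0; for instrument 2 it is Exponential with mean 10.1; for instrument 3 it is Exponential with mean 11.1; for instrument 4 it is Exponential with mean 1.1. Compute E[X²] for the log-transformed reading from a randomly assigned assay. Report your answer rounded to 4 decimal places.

For each component E[X²] = Var + (mean)², giving 1: 98; 2: 204.02; 3: 246.42; 4: 2.42.
Overall E[X²] = 0.21·98 + 0.31·204.02 + 0.18·246.42 + 0.3·2.42 = 128.908.

128.9078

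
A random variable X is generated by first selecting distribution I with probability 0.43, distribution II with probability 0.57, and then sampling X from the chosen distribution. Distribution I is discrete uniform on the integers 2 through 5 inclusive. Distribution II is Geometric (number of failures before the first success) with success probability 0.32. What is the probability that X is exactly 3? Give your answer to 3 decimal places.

0.165

Conditional on each component, P(X = 3): I: 0.25; II: 0.100618.
By total probability, P(X = 3) = 0.43·0.25 + 0.57·0.100618 = 0.164852.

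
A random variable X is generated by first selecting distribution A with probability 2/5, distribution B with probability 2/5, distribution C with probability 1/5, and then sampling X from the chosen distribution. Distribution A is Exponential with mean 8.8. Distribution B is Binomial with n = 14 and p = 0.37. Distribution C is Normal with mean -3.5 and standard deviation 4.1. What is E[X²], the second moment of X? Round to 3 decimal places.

79.802

For each component E[X²] = Var + (mean)², giving A: 154.88; B: 30.0958; C: 29.06.
Overall E[X²] = 0.4·154.88 + 0.4·30.0958 + 0.2·29.06 = 79.8023.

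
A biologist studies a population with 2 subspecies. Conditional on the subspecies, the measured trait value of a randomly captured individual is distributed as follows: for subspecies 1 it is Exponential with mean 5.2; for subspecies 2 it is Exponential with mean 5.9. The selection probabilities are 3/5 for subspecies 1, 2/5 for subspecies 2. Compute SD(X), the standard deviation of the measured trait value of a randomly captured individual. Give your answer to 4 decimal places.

5.5014

Per component, 1: μ=5.2, E[X²]=54.08; 2: μ=5.9, E[X²]=69.62.
E[X] = 0.6·5.2 + 0.4·5.9 = 5.48.
E[X²] = 0.6·54.08 + 0.4·69.62 = 60.296.
Var(X) = E[X²] − (E[X])² = 60.296 − 30.0304 = 30.2656.
SD(X) = √30.2656 = 5.50142.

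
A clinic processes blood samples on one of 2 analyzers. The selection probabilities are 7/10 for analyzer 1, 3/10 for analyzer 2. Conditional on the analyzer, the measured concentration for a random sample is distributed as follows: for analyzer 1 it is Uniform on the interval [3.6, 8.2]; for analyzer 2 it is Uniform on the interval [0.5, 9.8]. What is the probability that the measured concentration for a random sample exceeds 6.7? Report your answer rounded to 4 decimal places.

0.3283

Conditional on each analyzer, P(X > 6.7): 1: 0.326087; 2: 0.333333.
By total probability, P(X > 6.7) = 0.7·0.326087 + 0.3·0.333333 = 0.328261.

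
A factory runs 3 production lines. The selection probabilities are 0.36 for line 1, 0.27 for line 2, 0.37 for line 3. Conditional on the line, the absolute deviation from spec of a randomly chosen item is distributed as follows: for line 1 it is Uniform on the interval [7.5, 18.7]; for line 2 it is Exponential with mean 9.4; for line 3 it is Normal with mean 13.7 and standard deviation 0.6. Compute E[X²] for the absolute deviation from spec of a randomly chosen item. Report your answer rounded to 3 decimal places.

For each component E[X²] = Var + (mean)², giving 1: 182.063; 2: 176.72; 3: 188.05.
Overall E[X²] = 0.36·182.063 + 0.27·176.72 + 0.37·188.05 = 182.836.

182.836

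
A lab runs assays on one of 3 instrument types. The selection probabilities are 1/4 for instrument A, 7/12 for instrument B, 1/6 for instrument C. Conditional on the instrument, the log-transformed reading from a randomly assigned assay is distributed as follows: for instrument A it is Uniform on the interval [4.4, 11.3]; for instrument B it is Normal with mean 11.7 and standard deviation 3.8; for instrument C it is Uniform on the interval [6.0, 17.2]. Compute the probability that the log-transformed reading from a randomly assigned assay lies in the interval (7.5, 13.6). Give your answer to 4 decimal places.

0.5533

Conditional on each instrument, P(7.5 < X < 13.6): A: 0.550725; B: 0.55694; C: 0.544643.
By total probability, P(7.5 < X < 13.6) = 0.25·0.550725 + 0.583333·0.55694 + 0.166667·0.544643 = 0.553336.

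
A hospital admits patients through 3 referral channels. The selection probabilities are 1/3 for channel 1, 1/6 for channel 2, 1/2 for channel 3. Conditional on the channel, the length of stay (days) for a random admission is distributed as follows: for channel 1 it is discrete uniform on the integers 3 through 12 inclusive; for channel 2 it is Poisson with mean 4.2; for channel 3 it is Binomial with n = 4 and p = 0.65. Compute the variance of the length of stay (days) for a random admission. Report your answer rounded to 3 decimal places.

Per component, 1: μ=7.5, E[X²]=64.5; 2: μ=4.2, E[X²]=21.84; 3: μ=2.6, E[X²]=7.67.
E[X] = 0.333333·7.5 + 0.166667·4.2 + 0.5·2.6 = 4.5.
E[X²] = 0.333333·64.5 + 0.166667·21.84 + 0.5·7.67 = 28.975.
Var(X) = E[X²] − (E[X])² = 28.975 − 20.25 = 8.725.

8.725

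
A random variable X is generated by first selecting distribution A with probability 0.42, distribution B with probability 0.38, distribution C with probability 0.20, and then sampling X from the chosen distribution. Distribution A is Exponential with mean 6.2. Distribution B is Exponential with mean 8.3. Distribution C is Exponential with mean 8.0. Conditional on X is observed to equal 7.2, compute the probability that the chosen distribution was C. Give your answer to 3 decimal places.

0.201

Likelihoods f(7.2 | ·): A: 0.0504971; B: 0.050604; C: 0.0508212.
Posterior ∝ prior × likelihood. Numerator for C: 0.2·0.0508212 = 0.0101642.
Normalizing constant: 0.42·0.0504971 + 0.38·0.050604 + 0.2·0.0508212 = 0.0506025.
P(C | observation) = 0.0101642 / 0.0506025 = 0.200864.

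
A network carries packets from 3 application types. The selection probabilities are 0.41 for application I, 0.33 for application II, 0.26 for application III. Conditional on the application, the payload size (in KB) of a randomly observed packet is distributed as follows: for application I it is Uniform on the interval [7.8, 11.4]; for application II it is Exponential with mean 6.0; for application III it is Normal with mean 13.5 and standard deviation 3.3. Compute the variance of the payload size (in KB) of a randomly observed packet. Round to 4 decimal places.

23.3553

Per component, I: μ=9.6, E[X²]=93.24; II: μ=6, E[X²]=72; III: μ=13.5, E[X²]=193.14.
E[X] = 0.41·9.6 + 0.33·6 + 0.26·13.5 = 9.426.
E[X²] = 0.41·93.24 + 0.33·72 + 0.26·193.14 = 112.205.
Var(X) = E[X²] − (E[X])² = 112.205 − 88.8495 = 23.3553.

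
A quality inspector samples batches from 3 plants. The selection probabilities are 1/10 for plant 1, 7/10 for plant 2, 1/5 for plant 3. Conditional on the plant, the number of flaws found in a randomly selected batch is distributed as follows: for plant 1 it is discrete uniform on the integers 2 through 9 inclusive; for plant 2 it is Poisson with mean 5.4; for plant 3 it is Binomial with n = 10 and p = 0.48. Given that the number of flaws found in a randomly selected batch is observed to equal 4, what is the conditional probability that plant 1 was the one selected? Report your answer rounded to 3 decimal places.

0.074

Likelihoods P(X=4 | ·): 1: 0.125; 2: 0.16002; 3: 0.220396.
Posterior ∝ prior × likelihood. Numerator for 1: 0.1·0.125 = 0.0125.
Normalizing constant: 0.1·0.125 + 0.7·0.16002 + 0.2·0.220396 = 0.168593.
P(1 | observation) = 0.0125 / 0.168593 = 0.074143.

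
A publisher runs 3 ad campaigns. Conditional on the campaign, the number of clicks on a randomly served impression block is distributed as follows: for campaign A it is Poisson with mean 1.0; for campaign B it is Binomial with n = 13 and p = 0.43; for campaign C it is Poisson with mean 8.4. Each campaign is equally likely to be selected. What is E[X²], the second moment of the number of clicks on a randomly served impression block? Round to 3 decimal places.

38.465

For each component E[X²] = Var + (mean)², giving A: 2; B: 34.4344; C: 78.96.
Overall E[X²] = 0.333333·2 + 0.333333·34.4344 + 0.333333·78.96 = 38.4648.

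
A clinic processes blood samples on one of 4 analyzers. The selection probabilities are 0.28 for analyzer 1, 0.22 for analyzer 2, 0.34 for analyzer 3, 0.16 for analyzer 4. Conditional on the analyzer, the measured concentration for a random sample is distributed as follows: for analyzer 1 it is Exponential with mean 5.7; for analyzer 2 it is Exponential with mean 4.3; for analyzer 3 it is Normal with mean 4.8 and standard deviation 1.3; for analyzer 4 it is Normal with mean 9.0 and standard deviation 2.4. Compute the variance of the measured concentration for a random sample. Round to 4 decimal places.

Per component, 1: μ=5.7, E[X²]=64.98; 2: μ=4.3, E[X²]=36.98; 3: μ=4.8, E[X²]=24.73; 4: μ=9, E[X²]=86.76.
E[X] = 0.28·5.7 + 0.22·4.3 + 0.34·4.8 + 0.16·9 = 5.614.
E[X²] = 0.28·64.98 + 0.22·36.98 + 0.34·24.73 + 0.16·86.76 = 48.6198.
Var(X) = E[X²] − (E[X])² = 48.6198 − 31.517 = 17.1028.

17.1028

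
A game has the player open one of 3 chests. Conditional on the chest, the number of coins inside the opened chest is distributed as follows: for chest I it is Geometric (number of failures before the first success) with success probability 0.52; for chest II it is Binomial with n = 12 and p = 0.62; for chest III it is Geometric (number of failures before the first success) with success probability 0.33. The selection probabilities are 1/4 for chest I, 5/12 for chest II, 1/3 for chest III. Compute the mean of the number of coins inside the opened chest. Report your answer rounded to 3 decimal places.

4.008

Component means — I: 0.923077; II: 7.44; III: 2.0303.
E[X] = 0.25·0.923077 + 0.416667·7.44 + 0.333333·2.0303 = 4.00754.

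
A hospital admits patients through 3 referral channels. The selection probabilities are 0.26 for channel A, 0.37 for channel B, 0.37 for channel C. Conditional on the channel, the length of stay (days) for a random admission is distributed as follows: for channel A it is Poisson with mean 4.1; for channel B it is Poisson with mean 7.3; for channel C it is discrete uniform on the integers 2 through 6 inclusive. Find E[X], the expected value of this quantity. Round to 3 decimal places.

Component means — A: 4.1; B: 7.3; C: 4.
E[X] = 0.26·4.1 + 0.37·7.3 + 0.37·4 = 5.247.

5.247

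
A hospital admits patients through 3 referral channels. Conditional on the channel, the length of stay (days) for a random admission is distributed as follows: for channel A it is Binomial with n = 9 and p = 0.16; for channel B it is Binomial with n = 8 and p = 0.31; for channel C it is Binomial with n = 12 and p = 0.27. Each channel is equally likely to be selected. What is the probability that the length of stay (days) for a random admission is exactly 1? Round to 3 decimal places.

Conditional on each channel, P(X = 1): A: 0.356941; B: 0.18467; C: 0.101647.
By total probability, P(X = 1) = 0.333333·0.356941 + 0.333333·0.18467 + 0.333333·0.101647 = 0.214419.

0.214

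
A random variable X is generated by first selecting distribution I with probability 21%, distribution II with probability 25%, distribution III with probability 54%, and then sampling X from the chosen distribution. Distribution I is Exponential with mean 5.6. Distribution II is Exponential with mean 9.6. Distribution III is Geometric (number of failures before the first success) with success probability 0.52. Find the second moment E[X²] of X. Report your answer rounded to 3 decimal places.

For each component E[X²] = Var + (mean)², giving I: 62.72; II: 184.32; III: 2.62722.
Overall E[X²] = 0.21·62.72 + 0.25·184.32 + 0.54·2.62722 = 60.6699.

60.670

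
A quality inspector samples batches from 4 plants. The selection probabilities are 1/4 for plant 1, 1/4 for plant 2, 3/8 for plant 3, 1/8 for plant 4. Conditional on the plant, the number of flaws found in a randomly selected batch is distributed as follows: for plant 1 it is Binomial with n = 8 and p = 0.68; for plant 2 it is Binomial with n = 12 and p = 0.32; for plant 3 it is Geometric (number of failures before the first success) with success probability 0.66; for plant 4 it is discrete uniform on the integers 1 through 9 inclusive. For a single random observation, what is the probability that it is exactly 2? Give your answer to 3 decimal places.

0.082

Conditional on each plant, P(X = 2): 1: 0.013902; 2: 0.142867; 3: 0.076296; 4: 0.111111.
By total probability, P(X = 2) = 0.25·0.013902 + 0.25·0.142867 + 0.375·0.076296 + 0.125·0.111111 = 0.0816922.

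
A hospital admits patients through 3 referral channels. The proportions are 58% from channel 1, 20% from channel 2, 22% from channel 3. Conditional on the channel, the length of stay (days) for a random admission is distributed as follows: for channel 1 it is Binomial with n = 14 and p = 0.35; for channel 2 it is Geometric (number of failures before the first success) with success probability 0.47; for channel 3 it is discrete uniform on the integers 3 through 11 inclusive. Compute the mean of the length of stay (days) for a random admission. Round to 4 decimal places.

4.6075

Component means — 1: 4.9; 2: 1.12766; 3: 7.
E[X] = 0.58·4.9 + 0.2·1.12766 + 0.22·7 = 4.60753.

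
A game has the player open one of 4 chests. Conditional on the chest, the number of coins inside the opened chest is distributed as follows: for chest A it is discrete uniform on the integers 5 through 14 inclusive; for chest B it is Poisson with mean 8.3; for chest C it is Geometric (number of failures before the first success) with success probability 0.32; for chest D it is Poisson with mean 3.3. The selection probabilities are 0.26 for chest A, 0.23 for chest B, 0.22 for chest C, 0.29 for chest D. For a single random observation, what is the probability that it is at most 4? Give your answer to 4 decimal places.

Conditional on each chest, P(X ≤ 4): A: 0; B: 0.0836969; C: 0.854607; D: 0.76259.
By total probability, P(X ≤ 4) = 0.26·0 + 0.23·0.0836969 + 0.22·0.854607 + 0.29·0.76259 = 0.428415.

0.4284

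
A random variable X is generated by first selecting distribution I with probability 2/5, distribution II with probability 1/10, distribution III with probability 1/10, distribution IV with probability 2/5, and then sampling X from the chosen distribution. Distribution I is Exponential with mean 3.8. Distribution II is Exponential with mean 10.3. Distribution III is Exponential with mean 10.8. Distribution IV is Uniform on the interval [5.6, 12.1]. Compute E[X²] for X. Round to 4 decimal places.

88.8353

For each component E[X²] = Var + (mean)², giving I: 28.88; II: 212.18; III: 233.28; IV: 81.8433.
Overall E[X²] = 0.4·28.88 + 0.1·212.18 + 0.1·233.28 + 0.4·81.8433 = 88.8353.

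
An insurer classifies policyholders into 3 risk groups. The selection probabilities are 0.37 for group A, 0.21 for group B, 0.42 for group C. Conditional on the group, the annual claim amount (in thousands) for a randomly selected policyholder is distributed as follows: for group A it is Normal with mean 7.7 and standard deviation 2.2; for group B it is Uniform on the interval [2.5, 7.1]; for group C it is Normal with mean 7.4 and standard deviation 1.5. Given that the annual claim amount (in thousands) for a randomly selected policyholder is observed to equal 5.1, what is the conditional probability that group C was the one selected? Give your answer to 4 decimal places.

Likelihoods f(5.1 | ·): A: 0.0901985; B: 0.217391; C: 0.0820883.
Posterior ∝ prior × likelihood. Numerator for C: 0.42·0.0820883 = 0.0344771.
Normalizing constant: 0.37·0.0901985 + 0.21·0.217391 + 0.42·0.0820883 = 0.113503.
P(C | observation) = 0.0344771 / 0.113503 = 0.303756.

0.3038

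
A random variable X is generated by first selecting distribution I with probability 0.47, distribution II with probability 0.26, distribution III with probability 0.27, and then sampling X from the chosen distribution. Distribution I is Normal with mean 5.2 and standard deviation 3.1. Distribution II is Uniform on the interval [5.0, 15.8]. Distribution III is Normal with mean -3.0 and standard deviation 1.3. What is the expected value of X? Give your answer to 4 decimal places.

Component means — I: 5.2; II: 10.4; III: -3.
E[X] = 0.47·5.2 + 0.26·10.4 + 0.27·-3 = 4.338.

4.3380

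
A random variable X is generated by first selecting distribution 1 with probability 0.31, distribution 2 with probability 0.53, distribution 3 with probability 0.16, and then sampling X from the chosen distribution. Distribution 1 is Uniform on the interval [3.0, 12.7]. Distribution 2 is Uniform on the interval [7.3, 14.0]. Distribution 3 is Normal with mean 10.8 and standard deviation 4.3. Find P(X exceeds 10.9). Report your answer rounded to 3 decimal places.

0.381

Conditional on each component, P(X > 10.9): 1: 0.185567; 2: 0.462687; 3: 0.490723.
By total probability, P(X > 10.9) = 0.31·0.185567 + 0.53·0.462687 + 0.16·0.490723 = 0.381265.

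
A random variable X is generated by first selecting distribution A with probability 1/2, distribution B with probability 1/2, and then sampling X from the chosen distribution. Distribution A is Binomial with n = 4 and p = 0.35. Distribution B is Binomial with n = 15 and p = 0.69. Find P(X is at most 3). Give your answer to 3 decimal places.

0.493

Conditional on each component, P(X ≤ 3): A: 0.984994; B: 0.000130747.
By total probability, P(X ≤ 3) = 0.5·0.984994 + 0.5·0.000130747 = 0.492562.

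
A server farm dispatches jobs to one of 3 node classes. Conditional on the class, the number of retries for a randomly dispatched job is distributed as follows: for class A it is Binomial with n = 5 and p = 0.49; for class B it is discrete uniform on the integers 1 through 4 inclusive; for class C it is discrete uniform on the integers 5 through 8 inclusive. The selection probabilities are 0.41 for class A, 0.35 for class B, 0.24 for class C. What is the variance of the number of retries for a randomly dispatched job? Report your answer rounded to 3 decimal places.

4.208

Per component, A: μ=2.45, E[X²]=7.252; B: μ=2.5, E[X²]=7.5; C: μ=6.5, E[X²]=43.5.
E[X] = 0.41·2.45 + 0.35·2.5 + 0.24·6.5 = 3.4395.
E[X²] = 0.41·7.252 + 0.35·7.5 + 0.24·43.5 = 16.0383.
Var(X) = E[X²] − (E[X])² = 16.0383 − 11.8302 = 4.20816.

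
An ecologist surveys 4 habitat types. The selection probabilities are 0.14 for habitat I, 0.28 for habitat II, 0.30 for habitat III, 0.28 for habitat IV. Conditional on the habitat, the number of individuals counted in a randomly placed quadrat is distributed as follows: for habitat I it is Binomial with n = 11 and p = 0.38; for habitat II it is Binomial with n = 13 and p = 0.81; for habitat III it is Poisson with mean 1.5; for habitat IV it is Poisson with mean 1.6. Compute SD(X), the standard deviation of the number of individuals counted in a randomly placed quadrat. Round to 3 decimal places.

4.131

Per component, I: μ=4.18, E[X²]=20.064; II: μ=10.53, E[X²]=112.882; III: μ=1.5, E[X²]=3.75; IV: μ=1.6, E[X²]=4.16.
E[X] = 0.14·4.18 + 0.28·10.53 + 0.3·1.5 + 0.28·1.6 = 4.4316.
E[X²] = 0.14·20.064 + 0.28·112.882 + 0.3·3.75 + 0.28·4.16 = 36.7056.
Var(X) = E[X²] − (E[X])² = 36.7056 − 19.6391 = 17.0665.
SD(X) = √17.0665 = 4.13117.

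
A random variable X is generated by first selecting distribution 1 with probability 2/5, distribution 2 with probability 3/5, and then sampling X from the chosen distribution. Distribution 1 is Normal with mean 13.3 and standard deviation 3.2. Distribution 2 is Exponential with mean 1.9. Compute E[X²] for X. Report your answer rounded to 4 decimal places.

79.1840

For each component E[X²] = Var + (mean)², giving 1: 187.13; 2: 7.22.
Overall E[X²] = 0.4·187.13 + 0.6·7.22 = 79.184.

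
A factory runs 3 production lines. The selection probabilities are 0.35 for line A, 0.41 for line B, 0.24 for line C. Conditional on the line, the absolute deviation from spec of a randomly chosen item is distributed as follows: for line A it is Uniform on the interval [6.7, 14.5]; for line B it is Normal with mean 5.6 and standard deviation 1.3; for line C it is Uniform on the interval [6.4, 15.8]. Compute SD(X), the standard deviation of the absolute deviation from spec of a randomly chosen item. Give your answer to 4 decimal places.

Per component, A: μ=10.6, E[X²]=117.43; B: μ=5.6, E[X²]=33.05; C: μ=11.1, E[X²]=130.573.
E[X] = 0.35·10.6 + 0.41·5.6 + 0.24·11.1 = 8.67.
E[X²] = 0.35·117.43 + 0.41·33.05 + 0.24·130.573 = 85.9886.
Var(X) = E[X²] − (E[X])² = 85.9886 − 75.1689 = 10.8197.
SD(X) = √10.8197 = 3.28933.

3.2893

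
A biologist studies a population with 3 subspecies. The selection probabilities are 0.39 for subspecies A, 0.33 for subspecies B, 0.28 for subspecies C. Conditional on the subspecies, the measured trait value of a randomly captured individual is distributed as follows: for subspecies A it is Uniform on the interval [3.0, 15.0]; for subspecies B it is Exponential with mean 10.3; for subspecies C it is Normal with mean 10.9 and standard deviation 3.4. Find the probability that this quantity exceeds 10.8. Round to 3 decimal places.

0.395

Conditional on each subspecies, P(X > 10.8): A: 0.35; B: 0.350448; C: 0.511732.
By total probability, P(X > 10.8) = 0.39·0.35 + 0.33·0.350448 + 0.28·0.511732 = 0.395433.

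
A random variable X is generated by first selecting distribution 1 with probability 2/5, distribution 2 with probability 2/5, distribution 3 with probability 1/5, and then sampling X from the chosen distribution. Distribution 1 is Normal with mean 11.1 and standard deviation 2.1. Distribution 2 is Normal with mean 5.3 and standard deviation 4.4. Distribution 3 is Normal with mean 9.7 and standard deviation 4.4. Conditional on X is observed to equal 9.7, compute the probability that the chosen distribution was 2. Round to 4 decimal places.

0.2178

Likelihoods f(9.7 | ·): 1: 0.152118; 2: 0.0549933; 3: 0.0906687.
Posterior ∝ prior × likelihood. Numerator for 2: 0.4·0.0549933 = 0.0219973.
Normalizing constant: 0.4·0.152118 + 0.4·0.0549933 + 0.2·0.0906687 = 0.100978.
P(2 | observation) = 0.0219973 / 0.100978 = 0.217842.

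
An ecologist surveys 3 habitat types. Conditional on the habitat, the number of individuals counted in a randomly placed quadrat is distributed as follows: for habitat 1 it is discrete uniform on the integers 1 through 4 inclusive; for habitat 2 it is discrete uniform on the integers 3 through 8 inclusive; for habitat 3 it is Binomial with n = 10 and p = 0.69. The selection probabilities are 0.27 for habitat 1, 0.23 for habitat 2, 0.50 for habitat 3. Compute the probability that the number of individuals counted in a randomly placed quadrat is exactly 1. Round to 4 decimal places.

Conditional on each habitat, P(X = 1): 1: 0.25; 2: 0; 3: 0.000182433.
By total probability, P(X = 1) = 0.27·0.25 + 0.23·0 + 0.5·0.000182433 = 0.0675912.

0.0676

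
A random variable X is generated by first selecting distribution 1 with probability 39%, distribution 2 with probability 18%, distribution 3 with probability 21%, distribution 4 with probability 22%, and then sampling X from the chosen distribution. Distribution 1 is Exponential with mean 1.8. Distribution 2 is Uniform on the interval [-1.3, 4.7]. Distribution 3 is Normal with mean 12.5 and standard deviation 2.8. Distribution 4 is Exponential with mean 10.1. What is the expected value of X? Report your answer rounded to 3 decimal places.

Component means — 1: 1.8; 2: 1.7; 3: 12.5; 4: 10.1.
E[X] = 0.39·1.8 + 0.18·1.7 + 0.21·12.5 + 0.22·10.1 = 5.855.

5.855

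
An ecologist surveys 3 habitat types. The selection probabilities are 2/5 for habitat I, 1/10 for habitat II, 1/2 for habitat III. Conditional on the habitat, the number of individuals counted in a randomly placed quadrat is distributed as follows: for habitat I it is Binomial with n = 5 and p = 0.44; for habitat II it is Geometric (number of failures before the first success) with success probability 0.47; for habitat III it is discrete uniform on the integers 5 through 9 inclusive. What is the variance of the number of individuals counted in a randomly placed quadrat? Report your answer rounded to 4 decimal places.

8.1109

Per component, I: μ=2.2, E[X²]=6.072; II: μ=1.12766, E[X²]=3.67089; III: μ=7, E[X²]=51.
E[X] = 0.4·2.2 + 0.1·1.12766 + 0.5·7 = 4.49277.
E[X²] = 0.4·6.072 + 0.1·3.67089 + 0.5·51 = 28.2959.
Var(X) = E[X²] − (E[X])² = 28.2959 − 20.1849 = 8.11094.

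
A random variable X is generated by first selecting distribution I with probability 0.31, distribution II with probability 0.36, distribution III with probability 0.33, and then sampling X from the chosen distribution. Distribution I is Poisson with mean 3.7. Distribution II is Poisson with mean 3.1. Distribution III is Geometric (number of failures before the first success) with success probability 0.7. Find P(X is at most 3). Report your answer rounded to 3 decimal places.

Conditional on each component, P(X ≤ 3): I: 0.494153; II: 0.62484; III: 0.9919.
By total probability, P(X ≤ 3) = 0.31·0.494153 + 0.36·0.62484 + 0.33·0.9919 = 0.705457.

0.705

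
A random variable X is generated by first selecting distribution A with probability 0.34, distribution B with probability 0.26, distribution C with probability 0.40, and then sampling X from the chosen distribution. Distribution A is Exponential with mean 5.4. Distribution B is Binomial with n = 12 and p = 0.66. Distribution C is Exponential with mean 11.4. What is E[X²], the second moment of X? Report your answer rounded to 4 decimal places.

For each component E[X²] = Var + (mean)², giving A: 58.32; B: 65.4192; C: 259.92.
Overall E[X²] = 0.34·58.32 + 0.26·65.4192 + 0.4·259.92 = 140.806.

140.8058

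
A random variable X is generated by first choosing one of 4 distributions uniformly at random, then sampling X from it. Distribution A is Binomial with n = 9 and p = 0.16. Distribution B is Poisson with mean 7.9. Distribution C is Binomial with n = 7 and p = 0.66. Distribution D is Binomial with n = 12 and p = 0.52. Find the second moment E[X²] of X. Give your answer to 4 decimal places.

For each component E[X²] = Var + (mean)², giving A: 3.2832; B: 70.31; C: 22.9152; D: 41.9328.
Overall E[X²] = 0.25·3.2832 + 0.25·70.31 + 0.25·22.9152 + 0.25·41.9328 = 34.6103.

34.6103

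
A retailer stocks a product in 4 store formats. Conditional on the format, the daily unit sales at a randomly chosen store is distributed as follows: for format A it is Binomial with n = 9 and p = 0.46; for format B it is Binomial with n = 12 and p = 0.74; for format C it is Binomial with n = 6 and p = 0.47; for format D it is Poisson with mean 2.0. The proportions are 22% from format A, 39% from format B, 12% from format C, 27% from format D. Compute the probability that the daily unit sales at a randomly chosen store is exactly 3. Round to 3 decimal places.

Conditional on each format, P(X = 3): A: 0.202729; B: 0.000484036; C: 0.309137; D: 0.180447.
By total probability, P(X = 3) = 0.22·0.202729 + 0.39·0.000484036 + 0.12·0.309137 + 0.27·0.180447 = 0.130606.

0.131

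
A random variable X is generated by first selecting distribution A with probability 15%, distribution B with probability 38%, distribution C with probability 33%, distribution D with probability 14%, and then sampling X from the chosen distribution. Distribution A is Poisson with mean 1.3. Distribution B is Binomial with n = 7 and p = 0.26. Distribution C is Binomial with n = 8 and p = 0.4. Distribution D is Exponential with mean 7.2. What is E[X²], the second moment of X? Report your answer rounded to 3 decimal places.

For each component E[X²] = Var + (mean)², giving A: 2.99; B: 4.6592; C: 12.16; D: 103.68.
Overall E[X²] = 0.15·2.99 + 0.38·4.6592 + 0.33·12.16 + 0.14·103.68 = 20.747.

20.747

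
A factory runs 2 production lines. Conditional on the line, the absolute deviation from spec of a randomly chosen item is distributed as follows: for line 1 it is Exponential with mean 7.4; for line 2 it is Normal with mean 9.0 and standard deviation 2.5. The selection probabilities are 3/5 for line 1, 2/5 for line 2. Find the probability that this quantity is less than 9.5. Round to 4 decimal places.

0.6655

Conditional on each line, P(X < 9.5): 1: 0.723013; 2: 0.57926.
By total probability, P(X < 9.5) = 0.6·0.723013 + 0.4·0.57926 = 0.665512.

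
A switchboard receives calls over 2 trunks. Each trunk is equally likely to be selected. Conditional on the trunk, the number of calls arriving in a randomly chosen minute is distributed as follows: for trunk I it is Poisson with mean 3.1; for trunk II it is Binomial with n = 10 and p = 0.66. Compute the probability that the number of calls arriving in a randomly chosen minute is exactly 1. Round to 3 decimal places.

Conditional on each trunk, P(X = 1): I: 0.139653; II: 0.000400732.
By total probability, P(X = 1) = 0.5·0.139653 + 0.5·0.000400732 = 0.0700266.

0.070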